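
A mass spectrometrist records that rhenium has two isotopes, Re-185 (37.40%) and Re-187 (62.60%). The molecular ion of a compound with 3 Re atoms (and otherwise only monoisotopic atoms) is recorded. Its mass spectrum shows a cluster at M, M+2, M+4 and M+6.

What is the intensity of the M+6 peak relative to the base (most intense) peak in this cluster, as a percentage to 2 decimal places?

55.79%

Term probabilities: M 0.0523, M+2 0.2627, M+4 0.4397, M+6 0.2453. Base peak = M+4.
P(M+4) = C(3,2) × 0.3740^1 × 0.6260^2 = 3 × 0.3740 × 0.391876 = 0.439685 (base)
P(M+6) = C(3,3) × 0.3740^0 × 0.6260^3 = 1 × 1.0000 × 0.24531438 = 0.245314
Relative intensity = 0.245314 / 0.439685 × 100 = 55.79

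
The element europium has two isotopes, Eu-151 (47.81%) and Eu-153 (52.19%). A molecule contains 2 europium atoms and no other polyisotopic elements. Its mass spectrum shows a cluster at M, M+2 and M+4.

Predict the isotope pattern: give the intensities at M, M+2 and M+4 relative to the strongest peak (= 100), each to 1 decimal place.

45.8 : 100.0 : 54.6

Each Eu atom is independently Eu-151 (p = 0.4781) or Eu-153 (q = 0.5219); the cluster is the binomial expansion (p + q)^2.
P(M) = 0.4781^2 = 0.228580
P(M+2) = 2 × 0.4781^1 × 0.5219^1 = 0.499041
P(M+4) = 0.5219^2 = 0.272380
The M+2 peak is largest (0.499041); scaling to 100 gives 45.8 : 100.0 : 54.6.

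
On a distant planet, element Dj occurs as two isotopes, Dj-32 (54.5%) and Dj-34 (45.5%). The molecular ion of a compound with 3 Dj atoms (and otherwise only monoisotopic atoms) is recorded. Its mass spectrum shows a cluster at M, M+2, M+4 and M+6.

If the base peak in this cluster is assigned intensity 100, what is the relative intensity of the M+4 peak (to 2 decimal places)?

83.49

(0.545 + 0.455)^3 gives M 0.1619, M+2 0.4054, M+4 0.3385, M+6 0.0942; the largest is M+2.
P(M+2) = C(3,1) × 0.545^2 × 0.455^1 = 3 × 0.297025 × 0.4550 = 0.405439 (base)
P(M+4) = C(3,2) × 0.545^1 × 0.455^2 = 3 × 0.5450 × 0.207025 = 0.338486
Relative intensity = 0.338486 / 0.405439 × 100 = 83.49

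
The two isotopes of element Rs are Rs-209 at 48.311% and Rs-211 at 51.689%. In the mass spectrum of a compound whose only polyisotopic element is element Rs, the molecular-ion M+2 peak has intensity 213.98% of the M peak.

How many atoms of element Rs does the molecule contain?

For n independent Rs atoms, I(M+2)/I(M) = n · (abundance Rs-211) / (abundance Rs-209) = n · 0.51689/0.48311.
n = 2.1398 × 0.48311/0.51689 = 2.00 ≈ 2

2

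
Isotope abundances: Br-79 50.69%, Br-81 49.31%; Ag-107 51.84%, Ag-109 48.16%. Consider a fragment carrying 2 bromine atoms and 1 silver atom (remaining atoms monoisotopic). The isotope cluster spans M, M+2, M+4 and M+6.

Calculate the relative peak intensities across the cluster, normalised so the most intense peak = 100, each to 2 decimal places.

34.79 : 100.00 : 95.80 : 30.58

Bromine pattern (n=2): 0.25694761 : 0.49990478 : 0.24314761
Silver pattern (n=1): 0.5184 : 0.4816
Convolve the two distributions (both contribute in 2-u steps):
  M: 0.25694761×0.5184 = 0.133202
  M+2: 0.25694761×0.4816 + 0.49990478×0.5184 = 0.382897
  M+4: 0.49990478×0.4816 + 0.24314761×0.5184 = 0.366802
  M+6: 0.24314761×0.4816 = 0.117100
Scale to base peak (0.382897) = 100: 34.79 : 100.00 : 95.80 : 30.58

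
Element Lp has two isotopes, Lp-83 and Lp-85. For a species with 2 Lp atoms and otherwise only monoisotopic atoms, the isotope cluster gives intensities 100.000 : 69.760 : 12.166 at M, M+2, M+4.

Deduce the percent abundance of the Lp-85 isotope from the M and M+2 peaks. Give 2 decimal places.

25.86%

Let p = fractional abundance of Lp-83. I(M+2)/I(M) = [C(2,1)·p^1·(1−p)] / p^2 = 2·(1−p)/p = 69.760/100.000 = 0.6976
(1−p)/p = 0.6976/2 = 0.3488  ⇒  p = 1/(1 + 0.3488) = 0.7414
Lp-83: 74.14%, Lp-85: 25.86%.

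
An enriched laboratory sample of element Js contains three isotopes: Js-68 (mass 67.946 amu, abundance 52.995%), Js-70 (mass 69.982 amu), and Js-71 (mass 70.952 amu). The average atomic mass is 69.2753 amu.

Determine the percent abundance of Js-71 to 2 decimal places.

38.38%

The remaining 47.005% is split between Js-70 (fraction x) and Js-71 (fraction 0.47005 − x).
Substituting: 69.982x + 70.952(0.47005 − x) = 33.2673173
(69.982 − 70.952)x = -0.0836703  ⇒  x = 0.08626, y = 0.38379
Js-70: 8.63%, Js-71: 38.38%.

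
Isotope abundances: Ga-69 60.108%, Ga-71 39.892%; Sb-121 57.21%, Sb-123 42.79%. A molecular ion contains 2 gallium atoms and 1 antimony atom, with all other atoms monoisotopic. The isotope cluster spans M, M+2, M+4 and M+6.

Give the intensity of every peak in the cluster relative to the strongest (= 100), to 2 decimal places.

Gallium pattern (n=2): 0.36129717 : 0.47956567 : 0.15913717
Antimony pattern (n=1): 0.5721 : 0.4279
Convolve the two distributions (both contribute in 2-u steps):
  M: 0.36129717×0.5721 = 0.206698
  M+2: 0.36129717×0.4279 + 0.47956567×0.5721 = 0.428959
  M+4: 0.47956567×0.4279 + 0.15913717×0.5721 = 0.296249
  M+6: 0.15913717×0.4279 = 0.068095
Scale to base peak (0.428959) = 100: 48.19 : 100.00 : 69.06 : 15.87

48.19 : 100.00 : 69.06 : 15.87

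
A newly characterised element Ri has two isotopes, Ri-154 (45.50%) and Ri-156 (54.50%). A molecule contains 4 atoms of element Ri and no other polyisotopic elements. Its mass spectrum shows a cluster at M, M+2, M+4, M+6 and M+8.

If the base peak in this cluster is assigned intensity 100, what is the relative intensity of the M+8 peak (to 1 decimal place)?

(0.4550 + 0.5450)^4 gives M 0.0429, M+2 0.2053, M+4 0.3689, M+6 0.2946, M+8 0.0882; the largest is M+4.
P(M+4) = C(4,2) × 0.4550^2 × 0.5450^2 = 6 × 0.207025 × 0.297025 = 0.368950 (base)
P(M+8) = C(4,4) × 0.4550^0 × 0.5450^4 = 1 × 1.0000 × 0.08822385 = 0.088224
Relative intensity = 0.088224 / 0.368950 × 100 = 23.9

23.9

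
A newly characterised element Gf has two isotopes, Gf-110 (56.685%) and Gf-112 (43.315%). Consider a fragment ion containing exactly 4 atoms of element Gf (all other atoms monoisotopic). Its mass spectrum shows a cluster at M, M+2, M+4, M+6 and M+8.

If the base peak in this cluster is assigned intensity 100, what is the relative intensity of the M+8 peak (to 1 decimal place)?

Term probabilities: M 0.1032, M+2 0.3156, M+4 0.3617, M+6 0.1843, M+8 0.0352. Base peak = M+4.
P(M+4) = C(4,2) × 0.56685^2 × 0.43315^2 = 6 × 0.32131892 × 0.18761892 = 0.361713 (base)
P(M+8) = C(4,4) × 0.56685^0 × 0.43315^4 = 1 × 1.0000 × 0.03520086 = 0.035201
Relative intensity = 0.035201 / 0.361713 × 100 = 9.7

9.7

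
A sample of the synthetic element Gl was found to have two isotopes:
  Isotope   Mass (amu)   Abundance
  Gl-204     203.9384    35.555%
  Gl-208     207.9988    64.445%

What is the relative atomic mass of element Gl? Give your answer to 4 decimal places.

206.5551 amu

The abundance-weighted mean is 0.35555 × 203.9384 + 0.64445 × 207.9988
= 72.51030 + 134.04483 = 206.55513 amu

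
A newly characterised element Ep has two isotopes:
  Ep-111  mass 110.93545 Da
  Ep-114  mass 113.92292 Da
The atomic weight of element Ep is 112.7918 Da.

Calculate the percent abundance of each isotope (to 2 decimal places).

With x = fraction of Ep-111 (so Ep-114 is 1 − x):
110.93545·x + 113.92292·(1 − x) = 112.7918
(110.93545 − 113.92292)·x = 112.7918 − 113.92292
x = -1.13112 / -2.98747 = 0.37862 → 37.86% Ep-111, 62.14% Ep-114.

Ep-111: 37.86%, Ep-114: 62.14%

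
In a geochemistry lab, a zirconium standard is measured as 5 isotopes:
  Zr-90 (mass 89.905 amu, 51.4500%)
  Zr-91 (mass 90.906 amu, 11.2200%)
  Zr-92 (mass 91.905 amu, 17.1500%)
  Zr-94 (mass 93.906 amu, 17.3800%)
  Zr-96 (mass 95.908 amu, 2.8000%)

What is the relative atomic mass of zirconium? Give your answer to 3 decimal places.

91.224 amu

Ar = Σ fᵢ·mᵢ = 0.514500 × 89.905 + 0.112200 × 90.906 + 0.171500 × 91.905 + 0.173800 × 93.906 + 0.028000 × 95.908
= 46.2561 + 10.1997 + 15.7617 + 16.3209 + 2.6854 = 91.2238 amu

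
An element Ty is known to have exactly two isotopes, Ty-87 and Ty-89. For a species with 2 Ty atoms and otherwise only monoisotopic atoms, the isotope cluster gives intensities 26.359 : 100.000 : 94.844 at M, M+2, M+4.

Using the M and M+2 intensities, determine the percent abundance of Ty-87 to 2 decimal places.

34.52%

Let p = fractional abundance of Ty-87. I(M+2)/I(M) = [C(2,1)·p^1·(1−p)] / p^2 = 2·(1−p)/p = 100.000/26.359 = 3.7938
(1−p)/p = 3.7938/2 = 1.8969  ⇒  p = 1/(1 + 1.8969) = 0.3452
Ty-87: 34.52%, Ty-89: 65.48%.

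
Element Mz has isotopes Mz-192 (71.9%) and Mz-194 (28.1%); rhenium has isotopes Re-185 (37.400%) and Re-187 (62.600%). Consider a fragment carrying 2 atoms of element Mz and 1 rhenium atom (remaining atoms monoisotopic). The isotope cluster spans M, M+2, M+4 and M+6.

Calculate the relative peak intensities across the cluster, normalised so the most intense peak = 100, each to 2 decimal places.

40.73 : 100.00 : 59.50 : 10.41

Element Mz pattern (n=2): 0.516961 : 0.404078 : 0.078961
Rhenium pattern (n=1): 0.3740 : 0.6260
Convolve the two distributions (both contribute in 2-u steps):
  M: 0.516961×0.3740 = 0.193343
  M+2: 0.516961×0.6260 + 0.404078×0.3740 = 0.474743
  M+4: 0.404078×0.6260 + 0.078961×0.3740 = 0.282484
  M+6: 0.078961×0.6260 = 0.049430
Scale to base peak (0.474743) = 100: 40.73 : 100.00 : 59.50 : 10.41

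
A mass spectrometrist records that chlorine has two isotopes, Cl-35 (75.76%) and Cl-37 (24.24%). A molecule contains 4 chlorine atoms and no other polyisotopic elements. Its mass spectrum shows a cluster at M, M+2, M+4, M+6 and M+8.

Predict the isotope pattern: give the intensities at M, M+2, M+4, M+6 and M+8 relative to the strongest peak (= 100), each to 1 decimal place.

78.1 : 100.0 : 48.0 : 10.2 : 0.8

The 4 Cl atoms are independent, so intensities follow the terms of (0.7576 + 0.2424)^4.
P(M) = 0.7576^4 = 0.329428
P(M+2) = 4 × 0.7576^3 × 0.2424^1 = 0.421612
P(M+4) = 6 × 0.7576^2 × 0.2424^2 = 0.202347
P(M+6) = 4 × 0.7576^1 × 0.2424^3 = 0.043162
P(M+8) = 0.2424^4 = 0.003452
The M+2 peak is largest (0.421612); scaling to 100 gives 78.1 : 100.0 : 48.0 : 10.2 : 0.8.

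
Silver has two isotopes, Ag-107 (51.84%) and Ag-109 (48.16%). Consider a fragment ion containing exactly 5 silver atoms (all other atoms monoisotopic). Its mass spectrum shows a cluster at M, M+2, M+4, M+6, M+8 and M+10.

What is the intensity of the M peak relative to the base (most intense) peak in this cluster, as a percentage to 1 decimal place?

11.6%

(0.5184 + 0.4816)^5 gives M 0.0374, M+2 0.1739, M+4 0.3231, M+6 0.3002, M+8 0.1394, M+10 0.0259; the largest is M+4.
P(M+4) = C(5,2) × 0.5184^3 × 0.4816^2 = 10 × 0.13931407 × 0.23193856 = 0.323123 (base)
P(M) = C(5,0) × 0.5184^5 × 0.4816^0 = 1 × 0.03743906 × 1.0000 = 0.037439
Relative intensity = 0.037439 / 0.323123 × 100 = 11.6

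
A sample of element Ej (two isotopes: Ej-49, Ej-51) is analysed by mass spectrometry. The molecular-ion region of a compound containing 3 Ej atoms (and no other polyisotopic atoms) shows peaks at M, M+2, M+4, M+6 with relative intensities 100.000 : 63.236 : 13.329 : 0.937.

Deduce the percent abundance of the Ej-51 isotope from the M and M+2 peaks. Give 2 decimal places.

Write p for the Ej-49 fraction. I(M+2)/I(M) = [C(3,1)·p^2·(1−p)] / p^3 = 3·(1−p)/p = 63.236/100.000 = 0.6324
(1−p)/p = 0.6324/3 = 0.2108  ⇒  p = 1/(1 + 0.2108) = 0.8259
Ej-49: 82.59%, Ej-51: 17.41%.

17.41%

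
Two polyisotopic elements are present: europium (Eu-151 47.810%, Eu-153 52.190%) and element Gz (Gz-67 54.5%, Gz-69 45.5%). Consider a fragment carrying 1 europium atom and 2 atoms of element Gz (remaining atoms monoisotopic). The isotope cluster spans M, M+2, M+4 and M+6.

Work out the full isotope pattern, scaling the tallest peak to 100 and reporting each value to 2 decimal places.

Europium pattern (n=1): 0.4781 : 0.5219
Element Gz pattern (n=2): 0.297025 : 0.49595 : 0.207025
Convolve the two distributions (both contribute in 2-u steps):
  M: 0.4781×0.297025 = 0.142008
  M+2: 0.4781×0.49595 + 0.5219×0.297025 = 0.392131
  M+4: 0.4781×0.207025 + 0.5219×0.49595 = 0.357815
  M+6: 0.5219×0.207025 = 0.108046
Scale to base peak (0.392131) = 100: 36.21 : 100.00 : 91.25 : 27.55

36.21 : 100.00 : 91.25 : 27.55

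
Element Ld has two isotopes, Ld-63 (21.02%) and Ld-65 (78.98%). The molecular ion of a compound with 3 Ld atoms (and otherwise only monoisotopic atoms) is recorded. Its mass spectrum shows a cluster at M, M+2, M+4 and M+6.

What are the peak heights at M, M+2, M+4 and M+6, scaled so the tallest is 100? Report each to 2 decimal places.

1.89 : 21.25 : 79.84 : 100.00

Each Ld atom is independently Ld-63 (p = 0.2102) or Ld-65 (q = 0.7898); the cluster is the binomial expansion (p + q)^3.
P(M) = 0.2102^3 = 0.009287
P(M+2) = 3 × 0.2102^2 × 0.7898^1 = 0.104690
P(M+4) = 3 × 0.2102^1 × 0.7898^2 = 0.393358
P(M+6) = 0.7898^3 = 0.492665
The M+6 peak is largest (0.492665); scaling to 100 gives 1.89 : 21.25 : 79.84 : 100.00.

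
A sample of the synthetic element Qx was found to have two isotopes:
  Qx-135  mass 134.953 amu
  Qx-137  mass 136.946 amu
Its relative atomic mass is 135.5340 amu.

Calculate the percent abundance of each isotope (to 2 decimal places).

Writing the weighted mean with unknown fraction x of Qx-135:
134.953·x + 136.946·(1 − x) = 135.5340
(134.953 − 136.946)·x = 135.5340 − 136.946
x = -1.4120 / -1.993 = 0.70848 → 70.85% Qx-135, 29.15% Qx-137.

Qx-135: 70.85%, Qx-137: 29.15%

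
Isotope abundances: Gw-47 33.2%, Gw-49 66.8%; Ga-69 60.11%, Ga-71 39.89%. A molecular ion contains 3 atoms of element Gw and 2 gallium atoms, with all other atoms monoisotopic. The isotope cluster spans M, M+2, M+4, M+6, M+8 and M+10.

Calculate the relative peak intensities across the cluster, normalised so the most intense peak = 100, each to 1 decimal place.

Element Gw pattern (n=3): 0.03659437 : 0.2208889 : 0.4444391 : 0.29807763
Gallium pattern (n=2): 0.36132121 : 0.47955758 : 0.15912121
Convolve the two distributions (both contribute in 2-u steps):
  M: 0.03659437×0.36132121 = 0.013222
  M+2: 0.03659437×0.47955758 + 0.2208889×0.36132121 = 0.097361
  M+4: 0.03659437×0.15912121 + 0.2208889×0.47955758 + 0.4444391×0.36132121 = 0.272337
  M+6: 0.2208889×0.15912121 + 0.4444391×0.47955758 + 0.29807763×0.36132121 = 0.355984
  M+8: 0.4444391×0.15912121 + 0.29807763×0.47955758 = 0.213665
  M+10: 0.29807763×0.15912121 = 0.047430
Scale to base peak (0.355984) = 100: 3.7 : 27.3 : 76.5 : 100.0 : 60.0 : 13.3

3.7 : 27.3 : 76.5 : 100.0 : 60.0 : 13.3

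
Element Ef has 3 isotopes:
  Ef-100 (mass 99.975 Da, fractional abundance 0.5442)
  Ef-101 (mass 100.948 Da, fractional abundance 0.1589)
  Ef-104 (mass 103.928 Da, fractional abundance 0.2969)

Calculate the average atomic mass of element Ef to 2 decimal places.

101.30 Da

Ar = Σ fᵢ·mᵢ = 0.5442 × 99.975 + 0.1589 × 100.948 + 0.2969 × 103.928
= 54.4064 + 16.0406 + 30.8562 = 101.3032 Da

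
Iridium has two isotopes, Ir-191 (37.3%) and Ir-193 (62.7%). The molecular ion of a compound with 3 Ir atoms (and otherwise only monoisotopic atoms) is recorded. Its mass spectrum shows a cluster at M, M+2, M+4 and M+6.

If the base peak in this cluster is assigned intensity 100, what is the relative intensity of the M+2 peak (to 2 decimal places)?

Term probabilities: M 0.0519, M+2 0.2617, M+4 0.4399, M+6 0.2465. Base peak = M+4.
P(M+4) = C(3,2) × 0.373^1 × 0.627^2 = 3 × 0.3730 × 0.393129 = 0.439911 (base)
P(M+2) = C(3,1) × 0.373^2 × 0.627^1 = 3 × 0.139129 × 0.6270 = 0.261702
Relative intensity = 0.261702 / 0.439911 × 100 = 59.49

59.49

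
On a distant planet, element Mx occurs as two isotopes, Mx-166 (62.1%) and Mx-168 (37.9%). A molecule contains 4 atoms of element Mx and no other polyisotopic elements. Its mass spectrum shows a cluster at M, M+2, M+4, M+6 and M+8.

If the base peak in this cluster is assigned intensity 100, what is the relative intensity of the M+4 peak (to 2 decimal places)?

Term probabilities: M 0.1487, M+2 0.3631, M+4 0.3324, M+6 0.1352, M+8 0.0206. Base peak = M+2.
P(M+2) = C(4,1) × 0.621^3 × 0.379^1 = 4 × 0.23948306 × 0.3790 = 0.363056 (base)
P(M+4) = C(4,2) × 0.621^2 × 0.379^2 = 6 × 0.385641 × 0.143641 = 0.332363
Relative intensity = 0.332363 / 0.363056 × 100 = 91.55

91.55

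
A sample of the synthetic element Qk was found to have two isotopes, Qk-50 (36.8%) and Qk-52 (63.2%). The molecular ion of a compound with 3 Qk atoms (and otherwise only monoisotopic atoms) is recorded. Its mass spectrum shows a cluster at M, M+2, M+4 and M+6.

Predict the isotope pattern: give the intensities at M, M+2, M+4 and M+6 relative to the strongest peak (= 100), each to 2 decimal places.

11.30 : 58.23 : 100.00 : 57.25

Expanding (0.368 + 0.632)^3:
P(M) = 0.368^3 = 0.049836
P(M+2) = 3 × 0.368^2 × 0.632^1 = 0.256764
P(M+4) = 3 × 0.368^1 × 0.632^2 = 0.440964
P(M+6) = 0.632^3 = 0.252436
The M+4 peak is largest (0.440964); scaling to 100 gives 11.30 : 58.23 : 100.00 : 57.25.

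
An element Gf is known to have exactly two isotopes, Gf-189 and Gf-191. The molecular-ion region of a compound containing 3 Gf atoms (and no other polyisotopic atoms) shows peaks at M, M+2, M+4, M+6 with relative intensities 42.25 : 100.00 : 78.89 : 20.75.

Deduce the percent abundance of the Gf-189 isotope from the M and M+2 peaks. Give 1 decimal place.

55.9%

Let p = fractional abundance of Gf-189. I(M+2)/I(M) = [C(3,1)·p^2·(1−p)] / p^3 = 3·(1−p)/p = 100.00/42.25 = 2.3669
(1−p)/p = 2.3669/3 = 0.7890  ⇒  p = 1/(1 + 0.7890) = 0.5590
Gf-189: 55.9%, Gf-191: 44.1%.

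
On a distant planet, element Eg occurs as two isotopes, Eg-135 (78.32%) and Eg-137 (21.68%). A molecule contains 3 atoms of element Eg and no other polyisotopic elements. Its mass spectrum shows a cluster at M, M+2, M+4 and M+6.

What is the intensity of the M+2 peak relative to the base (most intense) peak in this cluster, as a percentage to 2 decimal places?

Binomial terms of (0.7832 + 0.2168)^3: M 0.4804, M+2 0.3990, M+4 0.1104, M+6 0.0102 → M is the base peak.
P(M) = C(3,0) × 0.7832^3 × 0.2168^0 = 1 × 0.48041663 × 1.0000 = 0.480417 (base)
P(M+2) = C(3,1) × 0.7832^2 × 0.2168^1 = 3 × 0.61340224 × 0.2168 = 0.398957
Relative intensity = 0.398957 / 0.480417 × 100 = 83.04

83.04%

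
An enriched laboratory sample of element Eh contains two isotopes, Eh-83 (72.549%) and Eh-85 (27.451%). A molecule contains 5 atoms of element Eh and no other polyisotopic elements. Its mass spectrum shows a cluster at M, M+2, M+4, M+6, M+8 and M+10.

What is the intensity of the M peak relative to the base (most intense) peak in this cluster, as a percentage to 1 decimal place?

(0.72549 + 0.27451)^5 gives M 0.2010, M+2 0.3802, M+4 0.2877, M+6 0.1089, M+8 0.0206, M+10 0.0016; the largest is M+2.
P(M+2) = C(5,1) × 0.72549^4 × 0.27451^1 = 5 × 0.27702931 × 0.27451 = 0.380237 (base)
P(M) = C(5,0) × 0.72549^5 × 0.27451^0 = 1 × 0.200982 × 1.0000 = 0.200982
Relative intensity = 0.200982 / 0.380237 × 100 = 52.9

52.9%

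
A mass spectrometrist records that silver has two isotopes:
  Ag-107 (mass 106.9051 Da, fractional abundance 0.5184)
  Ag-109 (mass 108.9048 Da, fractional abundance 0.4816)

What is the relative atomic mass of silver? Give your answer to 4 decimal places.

107.8682 Da

Ar = Σ fᵢ·mᵢ = 0.5184 × 106.9051 + 0.4816 × 108.9048
= 55.41960 + 52.44855 = 107.86815 Da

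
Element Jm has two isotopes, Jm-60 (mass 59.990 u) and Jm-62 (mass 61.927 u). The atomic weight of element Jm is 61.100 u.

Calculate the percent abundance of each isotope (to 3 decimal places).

With x = fraction of Jm-60 (so Jm-62 is 1 − x):
59.990·x + 61.927·(1 − x) = 61.100
(59.990 − 61.927)·x = 61.100 − 61.927
x = -0.827 / -1.937 = 0.42695 → 42.695% Jm-60, 57.305% Jm-62.

Jm-60: 42.695%, Jm-62: 57.305%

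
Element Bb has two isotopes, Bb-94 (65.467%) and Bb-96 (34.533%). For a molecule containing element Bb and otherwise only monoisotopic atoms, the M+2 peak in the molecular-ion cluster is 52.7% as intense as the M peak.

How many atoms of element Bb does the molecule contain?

For n independent Bb atoms, I(M+2)/I(M) = n · (abundance Bb-96) / (abundance Bb-94) = n · 0.34533/0.65467.
n = 0.527 × 0.65467/0.34533 = 1.00 ≈ 1

1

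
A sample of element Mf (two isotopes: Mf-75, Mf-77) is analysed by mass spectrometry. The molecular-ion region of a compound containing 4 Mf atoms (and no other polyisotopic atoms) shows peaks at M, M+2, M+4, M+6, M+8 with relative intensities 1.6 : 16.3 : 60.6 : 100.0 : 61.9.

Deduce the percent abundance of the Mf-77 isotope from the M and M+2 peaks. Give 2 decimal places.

Let p = fractional abundance of Mf-75. I(M+2)/I(M) = [C(4,1)·p^3·(1−p)] / p^4 = 4·(1−p)/p = 16.3/1.6 = 10.1875
(1−p)/p = 10.1875/4 = 2.5469  ⇒  p = 1/(1 + 2.5469) = 0.2819
Mf-75: 28.19%, Mf-77: 71.81%.

71.81%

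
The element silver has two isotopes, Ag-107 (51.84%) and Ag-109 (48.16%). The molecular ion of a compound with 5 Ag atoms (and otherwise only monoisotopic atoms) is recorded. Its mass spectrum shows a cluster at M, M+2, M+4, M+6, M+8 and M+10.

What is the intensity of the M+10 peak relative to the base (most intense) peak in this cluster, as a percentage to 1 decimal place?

(0.5184 + 0.4816)^5 gives M 0.0374, M+2 0.1739, M+4 0.3231, M+6 0.3002, M+8 0.1394, M+10 0.0259; the largest is M+4.
P(M+4) = C(5,2) × 0.5184^3 × 0.4816^2 = 10 × 0.13931407 × 0.23193856 = 0.323123 (base)
P(M+10) = C(5,5) × 0.5184^0 × 0.4816^5 = 1 × 1.0000 × 0.02590791 = 0.025908
Relative intensity = 0.025908 / 0.323123 × 100 = 8.0

8.0%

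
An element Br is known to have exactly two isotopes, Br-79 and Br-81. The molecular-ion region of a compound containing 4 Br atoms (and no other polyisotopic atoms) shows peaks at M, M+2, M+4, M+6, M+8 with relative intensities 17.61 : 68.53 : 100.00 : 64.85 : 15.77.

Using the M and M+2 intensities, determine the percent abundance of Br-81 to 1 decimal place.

49.3%

Let p = fractional abundance of Br-79. I(M+2)/I(M) = [C(4,1)·p^3·(1−p)] / p^4 = 4·(1−p)/p = 68.53/17.61 = 3.8915
(1−p)/p = 3.8915/4 = 0.9729  ⇒  p = 1/(1 + 0.9729) = 0.5069
Br-79: 50.7%, Br-81: 49.3%.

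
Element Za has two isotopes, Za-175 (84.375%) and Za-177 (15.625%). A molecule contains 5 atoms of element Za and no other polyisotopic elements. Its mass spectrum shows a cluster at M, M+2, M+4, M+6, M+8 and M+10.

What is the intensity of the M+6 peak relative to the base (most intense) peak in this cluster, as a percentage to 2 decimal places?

6.35%

Term probabilities: M 0.4276, M+2 0.3960, M+4 0.1466, M+6 0.0272, M+8 0.0025, M+10 0.0001. Base peak = M.
P(M) = C(5,0) × 0.84375^5 × 0.15625^0 = 1 × 0.42763075 × 1.0000 = 0.427631 (base)
P(M+6) = C(5,3) × 0.84375^2 × 0.15625^3 = 10 × 0.71191406 × 0.0038147 = 0.027157
Relative intensity = 0.027157 / 0.427631 × 100 = 6.35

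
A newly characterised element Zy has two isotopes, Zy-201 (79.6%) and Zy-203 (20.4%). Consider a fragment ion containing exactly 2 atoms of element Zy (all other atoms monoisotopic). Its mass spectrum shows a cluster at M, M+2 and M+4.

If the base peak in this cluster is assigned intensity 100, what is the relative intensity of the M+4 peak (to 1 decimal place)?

Binomial terms of (0.796 + 0.204)^2: M 0.6336, M+2 0.3248, M+4 0.0416 → M is the base peak.
P(M) = C(2,0) × 0.796^2 × 0.204^0 = 1 × 0.633616 × 1.0000 = 0.633616 (base)
P(M+4) = C(2,2) × 0.796^0 × 0.204^2 = 1 × 1.0000 × 0.041616 = 0.041616
Relative intensity = 0.041616 / 0.633616 × 100 = 6.6

6.6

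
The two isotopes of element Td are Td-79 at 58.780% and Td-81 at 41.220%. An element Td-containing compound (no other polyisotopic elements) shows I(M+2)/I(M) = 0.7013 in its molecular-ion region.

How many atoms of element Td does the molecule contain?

The M+2/M ratio from n Td atoms is n · q/p = n · 0.41220/0.58780.
n = 0.7013 × 0.58780/0.41220 = 1.00 ≈ 1

1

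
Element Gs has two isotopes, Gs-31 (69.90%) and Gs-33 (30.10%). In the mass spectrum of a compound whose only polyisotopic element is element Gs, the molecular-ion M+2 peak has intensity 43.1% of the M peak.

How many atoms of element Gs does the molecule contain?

1

With n Gs atoms, P(M+2)/P(M) = C(n,1)·p^(n−1)q / p^n = n·q/p = n · 0.3010/0.6990.
n = 0.431 × 0.6990/0.3010 = 1.00 ≈ 1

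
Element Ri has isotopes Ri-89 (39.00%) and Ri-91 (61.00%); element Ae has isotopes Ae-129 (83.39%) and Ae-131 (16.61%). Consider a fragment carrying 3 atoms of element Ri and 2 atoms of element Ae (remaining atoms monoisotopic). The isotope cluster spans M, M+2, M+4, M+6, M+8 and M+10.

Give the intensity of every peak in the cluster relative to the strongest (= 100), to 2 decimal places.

10.81 : 55.05 : 100.00 : 75.00 : 19.63 : 1.64

Element Ri pattern (n=3): 0.059319 : 0.278343 : 0.435357 : 0.226981
Element Ae pattern (n=2): 0.69538921 : 0.27702158 : 0.02758921
Convolve the two distributions (both contribute in 2-u steps):
  M: 0.059319×0.69538921 = 0.041250
  M+2: 0.059319×0.27702158 + 0.278343×0.69538921 = 0.209989
  M+4: 0.059319×0.02758921 + 0.278343×0.27702158 + 0.435357×0.69538921 = 0.381486
  M+6: 0.278343×0.02758921 + 0.435357×0.27702158 + 0.226981×0.69538921 = 0.286123
  M+8: 0.435357×0.02758921 + 0.226981×0.27702158 = 0.074890
  M+10: 0.226981×0.02758921 = 0.006262
Scale to base peak (0.381486) = 100: 10.81 : 55.05 : 100.00 : 75.00 : 19.63 : 1.64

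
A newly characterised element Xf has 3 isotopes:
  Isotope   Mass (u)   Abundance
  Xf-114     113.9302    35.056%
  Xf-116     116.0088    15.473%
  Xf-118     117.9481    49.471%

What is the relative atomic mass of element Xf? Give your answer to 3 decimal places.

116.240 u

Ar = Σ fᵢ·mᵢ = 0.35056 × 113.9302 + 0.15473 × 116.0088 + 0.49471 × 117.9481
= 39.93937 + 17.95004 + 58.35010 = 116.23951 u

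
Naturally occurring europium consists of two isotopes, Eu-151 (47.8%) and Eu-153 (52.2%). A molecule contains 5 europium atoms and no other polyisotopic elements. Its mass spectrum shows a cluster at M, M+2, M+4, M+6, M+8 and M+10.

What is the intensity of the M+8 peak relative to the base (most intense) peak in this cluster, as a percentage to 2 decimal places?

Term probabilities: M 0.0250, M+2 0.1363, M+4 0.2976, M+6 0.3250, M+8 0.1775, M+10 0.0388. Base peak = M+6.
P(M+6) = C(5,3) × 0.478^2 × 0.522^3 = 10 × 0.228484 × 0.14223665 = 0.324988 (base)
P(M+8) = C(5,4) × 0.478^1 × 0.522^4 = 5 × 0.4780 × 0.07424753 = 0.177452
Relative intensity = 0.177452 / 0.324988 × 100 = 54.60

54.60%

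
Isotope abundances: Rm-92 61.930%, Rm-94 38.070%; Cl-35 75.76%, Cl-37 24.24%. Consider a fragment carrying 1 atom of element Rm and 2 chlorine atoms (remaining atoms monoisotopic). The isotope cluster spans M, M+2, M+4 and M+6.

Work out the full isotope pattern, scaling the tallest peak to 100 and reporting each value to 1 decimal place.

Element Rm pattern (n=1): 0.6193 : 0.3807
Chlorine pattern (n=2): 0.57395776 : 0.36728448 : 0.05875776
Convolve the two distributions (both contribute in 2-u steps):
  M: 0.6193×0.57395776 = 0.355452
  M+2: 0.6193×0.36728448 + 0.3807×0.57395776 = 0.445965
  M+4: 0.6193×0.05875776 + 0.3807×0.36728448 = 0.176214
  M+6: 0.3807×0.05875776 = 0.022369
Scale to base peak (0.445965) = 100: 79.7 : 100.0 : 39.5 : 5.0

79.7 : 100.0 : 39.5 : 5.0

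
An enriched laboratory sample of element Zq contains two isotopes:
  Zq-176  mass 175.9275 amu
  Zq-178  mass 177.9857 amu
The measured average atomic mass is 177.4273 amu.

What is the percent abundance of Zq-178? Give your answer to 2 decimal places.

Writing the weighted mean with unknown fraction x of Zq-176:
175.9275·x + 177.9857·(1 − x) = 177.4273
(175.9275 − 177.9857)·x = 177.4273 − 177.9857
x = -0.5584 / -2.0582 = 0.27131 → 27.13% Zq-176, 72.87% Zq-178.

72.87%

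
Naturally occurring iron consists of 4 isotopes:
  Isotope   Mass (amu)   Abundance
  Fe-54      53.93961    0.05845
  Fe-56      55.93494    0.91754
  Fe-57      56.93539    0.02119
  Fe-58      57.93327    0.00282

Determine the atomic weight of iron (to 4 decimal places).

Ar = Σ fᵢ·mᵢ = 0.05845 × 53.93961 + 0.91754 × 55.93494 + 0.02119 × 56.93539 + 0.00282 × 57.93327
= 3.152770 + 51.322545 + 1.206461 + 0.163372 = 55.845148 amu

55.8451 amu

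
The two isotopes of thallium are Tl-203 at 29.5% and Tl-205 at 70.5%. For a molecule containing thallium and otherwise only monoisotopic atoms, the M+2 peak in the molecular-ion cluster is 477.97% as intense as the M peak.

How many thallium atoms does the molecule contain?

With n Tl atoms, P(M+2)/P(M) = C(n,1)·p^(n−1)q / p^n = n·q/p = n · 0.705/0.295.
n = 4.7797 × 0.295/0.705 = 2.00 ≈ 2

2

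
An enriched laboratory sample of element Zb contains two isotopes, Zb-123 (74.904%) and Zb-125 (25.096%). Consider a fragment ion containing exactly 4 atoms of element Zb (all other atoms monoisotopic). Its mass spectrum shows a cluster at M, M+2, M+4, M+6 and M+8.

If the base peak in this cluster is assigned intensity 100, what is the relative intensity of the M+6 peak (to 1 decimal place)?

11.2

Term probabilities: M 0.3148, M+2 0.4219, M+4 0.2120, M+6 0.0474, M+8 0.0040. Base peak = M+2.
P(M+2) = C(4,1) × 0.74904^3 × 0.25096^1 = 4 × 0.42025707 × 0.25096 = 0.421871 (base)
P(M+6) = C(4,3) × 0.74904^1 × 0.25096^3 = 4 × 0.74904 × 0.01580569 = 0.047356
Relative intensity = 0.047356 / 0.421871 × 100 = 11.2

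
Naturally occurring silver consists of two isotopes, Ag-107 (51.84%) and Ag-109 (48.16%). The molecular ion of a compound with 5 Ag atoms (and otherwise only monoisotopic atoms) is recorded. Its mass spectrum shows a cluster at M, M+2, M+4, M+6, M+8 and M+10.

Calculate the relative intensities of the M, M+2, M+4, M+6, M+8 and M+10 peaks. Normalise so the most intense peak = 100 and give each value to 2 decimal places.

11.59 : 53.82 : 100.00 : 92.90 : 43.15 : 8.02

The 5 Ag atoms are independent, so intensities follow the terms of (0.5184 + 0.4816)^5.
P(M) = 0.5184^5 = 0.037439
P(M+2) = 5 × 0.5184^4 × 0.4816^1 = 0.173907
P(M+4) = 10 × 0.5184^3 × 0.4816^2 = 0.323123
P(M+6) = 10 × 0.5184^2 × 0.4816^3 = 0.300185
P(M+8) = 5 × 0.5184^1 × 0.4816^4 = 0.139438
P(M+10) = 0.4816^5 = 0.025908
The M+4 peak is largest (0.323123); scaling to 100 gives 11.59 : 53.82 : 100.00 : 92.90 : 43.15 : 8.02.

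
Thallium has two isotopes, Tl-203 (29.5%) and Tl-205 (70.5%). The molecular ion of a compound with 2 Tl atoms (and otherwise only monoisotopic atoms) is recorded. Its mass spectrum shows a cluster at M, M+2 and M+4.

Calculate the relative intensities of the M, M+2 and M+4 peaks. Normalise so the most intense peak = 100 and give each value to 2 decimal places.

Expanding (0.295 + 0.705)^2:
P(M) = 0.295^2 = 0.087025
P(M+2) = 2 × 0.295^1 × 0.705^1 = 0.415950
P(M+4) = 0.705^2 = 0.497025
The M+4 peak is largest (0.497025); scaling to 100 gives 17.51 : 83.69 : 100.00.

17.51 : 83.69 : 100.00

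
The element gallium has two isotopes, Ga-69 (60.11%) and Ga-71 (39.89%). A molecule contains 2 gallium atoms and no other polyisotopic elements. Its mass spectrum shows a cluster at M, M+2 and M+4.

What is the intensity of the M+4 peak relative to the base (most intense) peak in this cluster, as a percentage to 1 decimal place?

33.2%

Term probabilities: M 0.3613, M+2 0.4796, M+4 0.1591. Base peak = M+2.
P(M+2) = C(2,1) × 0.6011^1 × 0.3989^1 = 2 × 0.6011 × 0.3989 = 0.479558 (base)
P(M+4) = C(2,2) × 0.6011^0 × 0.3989^2 = 1 × 1.0000 × 0.15912121 = 0.159121
Relative intensity = 0.159121 / 0.479558 × 100 = 33.2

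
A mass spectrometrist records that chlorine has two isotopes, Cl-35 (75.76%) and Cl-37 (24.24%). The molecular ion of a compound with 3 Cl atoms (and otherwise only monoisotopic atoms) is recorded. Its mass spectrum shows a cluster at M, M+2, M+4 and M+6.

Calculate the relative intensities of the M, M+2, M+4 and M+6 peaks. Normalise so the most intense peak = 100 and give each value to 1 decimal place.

100.0 : 96.0 : 30.7 : 3.3

The 3 Cl atoms are independent, so intensities follow the terms of (0.7576 + 0.2424)^3.
P(M) = 0.7576^3 = 0.434830
P(M+2) = 3 × 0.7576^2 × 0.2424^1 = 0.417382
P(M+4) = 3 × 0.7576^1 × 0.2424^2 = 0.133545
P(M+6) = 0.2424^3 = 0.014243
The M peak is largest (0.434830); scaling to 100 gives 100.0 : 96.0 : 30.7 : 3.3.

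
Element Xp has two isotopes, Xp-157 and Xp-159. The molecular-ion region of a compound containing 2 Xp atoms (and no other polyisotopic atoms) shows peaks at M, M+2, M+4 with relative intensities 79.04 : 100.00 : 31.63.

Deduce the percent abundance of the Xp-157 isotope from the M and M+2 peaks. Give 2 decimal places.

61.25%

Write p for the Xp-157 fraction. I(M+2)/I(M) = [C(2,1)·p^1·(1−p)] / p^2 = 2·(1−p)/p = 100.00/79.04 = 1.2652
(1−p)/p = 1.2652/2 = 0.6326  ⇒  p = 1/(1 + 0.6326) = 0.6125
Xp-157: 61.25%, Xp-159: 38.75%.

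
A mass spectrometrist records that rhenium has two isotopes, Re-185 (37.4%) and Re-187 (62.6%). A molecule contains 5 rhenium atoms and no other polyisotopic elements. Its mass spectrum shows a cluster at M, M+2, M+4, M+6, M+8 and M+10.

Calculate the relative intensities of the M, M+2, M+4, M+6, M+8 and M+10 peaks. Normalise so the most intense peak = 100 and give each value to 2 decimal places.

2.13 : 17.85 : 59.74 : 100.00 : 83.69 : 28.02

Each Re atom is independently Re-185 (p = 0.374) or Re-187 (q = 0.626); the cluster is the binomial expansion (p + q)^5.
P(M) = 0.374^5 = 0.007317
P(M+2) = 5 × 0.374^4 × 0.626^1 = 0.061239
P(M+4) = 10 × 0.374^3 × 0.626^2 = 0.205005
P(M+6) = 10 × 0.374^2 × 0.626^3 = 0.343136
P(M+8) = 5 × 0.374^1 × 0.626^4 = 0.287170
P(M+10) = 0.626^5 = 0.096133
The M+6 peak is largest (0.343136); scaling to 100 gives 2.13 : 17.85 : 59.74 : 100.00 : 83.69 : 28.02.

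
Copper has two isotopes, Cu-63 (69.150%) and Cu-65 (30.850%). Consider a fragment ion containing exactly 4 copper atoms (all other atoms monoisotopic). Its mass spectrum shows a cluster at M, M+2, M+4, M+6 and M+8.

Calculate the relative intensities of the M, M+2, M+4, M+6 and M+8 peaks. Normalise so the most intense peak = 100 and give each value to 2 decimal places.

56.04 : 100.00 : 66.92 : 19.90 : 2.22

Each Cu atom is independently Cu-63 (p = 0.69150) or Cu-65 (q = 0.30850); the cluster is the binomial expansion (p + q)^4.
P(M) = 0.69150^4 = 0.228649
P(M+2) = 4 × 0.69150^3 × 0.30850^1 = 0.408030
P(M+4) = 6 × 0.69150^2 × 0.30850^2 = 0.273052
P(M+6) = 4 × 0.69150^1 × 0.30850^3 = 0.081212
P(M+8) = 0.30850^4 = 0.009058
The M+2 peak is largest (0.408030); scaling to 100 gives 56.04 : 100.00 : 66.92 : 19.90 : 2.22.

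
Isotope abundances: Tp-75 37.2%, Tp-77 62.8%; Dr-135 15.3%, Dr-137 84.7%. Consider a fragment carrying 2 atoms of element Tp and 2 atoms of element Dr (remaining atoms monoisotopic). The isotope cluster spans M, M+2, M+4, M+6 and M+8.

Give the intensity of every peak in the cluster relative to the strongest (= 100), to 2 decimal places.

Element Tp pattern (n=2): 0.138384 : 0.467232 : 0.394384
Element Dr pattern (n=2): 0.023409 : 0.259182 : 0.717409
Convolve the two distributions (both contribute in 2-u steps):
  M: 0.138384×0.023409 = 0.003239
  M+2: 0.138384×0.259182 + 0.467232×0.023409 = 0.046804
  M+4: 0.138384×0.717409 + 0.467232×0.259182 + 0.394384×0.023409 = 0.229608
  M+6: 0.467232×0.717409 + 0.394384×0.259182 = 0.437414
  M+8: 0.394384×0.717409 = 0.282935
Scale to base peak (0.437414) = 100: 0.74 : 10.70 : 52.49 : 100.00 : 64.68

0.74 : 10.70 : 52.49 : 100.00 : 64.68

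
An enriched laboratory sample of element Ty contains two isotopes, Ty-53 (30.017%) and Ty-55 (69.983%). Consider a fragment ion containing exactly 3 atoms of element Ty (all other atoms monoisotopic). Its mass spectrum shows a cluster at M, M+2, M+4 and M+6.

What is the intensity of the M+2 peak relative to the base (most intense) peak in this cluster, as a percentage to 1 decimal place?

42.9%

Term probabilities: M 0.0270, M+2 0.1892, M+4 0.4410, M+6 0.3428. Base peak = M+4.
P(M+4) = C(3,2) × 0.30017^1 × 0.69983^2 = 3 × 0.30017 × 0.48976203 = 0.441036 (base)
P(M+2) = C(3,1) × 0.30017^2 × 0.69983^1 = 3 × 0.09010203 × 0.69983 = 0.189168
Relative intensity = 0.189168 / 0.441036 × 100 = 42.9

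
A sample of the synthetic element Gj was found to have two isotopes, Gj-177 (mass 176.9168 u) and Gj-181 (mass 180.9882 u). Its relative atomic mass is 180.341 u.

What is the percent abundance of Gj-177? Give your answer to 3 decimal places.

15.896%

Writing the weighted mean with unknown fraction x of Gj-177:
176.9168·x + 180.9882·(1 − x) = 180.341
(176.9168 − 180.9882)·x = 180.341 − 180.9882
x = -0.6472 / -4.0714 = 0.15896 → 15.896% Gj-177, 84.104% Gj-181.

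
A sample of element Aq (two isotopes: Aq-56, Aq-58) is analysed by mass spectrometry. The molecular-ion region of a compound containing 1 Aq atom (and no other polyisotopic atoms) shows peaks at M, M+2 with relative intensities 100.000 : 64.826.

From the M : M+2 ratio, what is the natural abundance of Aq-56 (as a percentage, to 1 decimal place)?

Write p for the Aq-56 fraction. I(M+2)/I(M) = [C(1,1)·p^0·(1−p)] / p^1 = 1·(1−p)/p = 64.826/100.000 = 0.6483
(1−p)/p = 0.6483/1 = 0.6483  ⇒  p = 1/(1 + 0.6483) = 0.6067
Aq-56: 60.7%, Aq-58: 39.3%.

60.7%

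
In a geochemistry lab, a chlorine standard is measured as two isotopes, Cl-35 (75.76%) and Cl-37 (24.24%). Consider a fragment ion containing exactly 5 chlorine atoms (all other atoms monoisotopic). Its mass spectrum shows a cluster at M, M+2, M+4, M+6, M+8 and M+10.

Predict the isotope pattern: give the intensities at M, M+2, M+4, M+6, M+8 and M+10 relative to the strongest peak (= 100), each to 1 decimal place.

62.5 : 100.0 : 64.0 : 20.5 : 3.3 : 0.2

Each Cl atom is independently Cl-35 (p = 0.7576) or Cl-37 (q = 0.2424); the cluster is the binomial expansion (p + q)^5.
P(M) = 0.7576^5 = 0.249574
P(M+2) = 5 × 0.7576^4 × 0.2424^1 = 0.399266
P(M+4) = 10 × 0.7576^3 × 0.2424^2 = 0.255497
P(M+6) = 10 × 0.7576^2 × 0.2424^3 = 0.081748
P(M+8) = 5 × 0.7576^1 × 0.2424^4 = 0.013078
P(M+10) = 0.2424^5 = 0.000837
The M+2 peak is largest (0.399266); scaling to 100 gives 62.5 : 100.0 : 64.0 : 20.5 : 3.3 : 0.2.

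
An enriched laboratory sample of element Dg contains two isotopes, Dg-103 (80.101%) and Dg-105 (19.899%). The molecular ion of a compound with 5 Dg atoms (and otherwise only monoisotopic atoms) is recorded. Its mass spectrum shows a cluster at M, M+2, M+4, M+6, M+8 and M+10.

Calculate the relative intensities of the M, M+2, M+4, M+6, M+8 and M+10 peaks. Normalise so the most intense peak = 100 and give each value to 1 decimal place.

Expanding (0.80101 + 0.19899)^5:
P(M) = 0.80101^5 = 0.329754
P(M+2) = 5 × 0.80101^4 × 0.19899^1 = 0.409593
P(M+4) = 10 × 0.80101^3 × 0.19899^2 = 0.203506
P(M+6) = 10 × 0.80101^2 × 0.19899^3 = 0.050556
P(M+8) = 5 × 0.80101^1 × 0.19899^4 = 0.006280
P(M+10) = 0.19899^5 = 0.000312
The M+2 peak is largest (0.409593); scaling to 100 gives 80.5 : 100.0 : 49.7 : 12.3 : 1.5 : 0.1.

80.5 : 100.0 : 49.7 : 12.3 : 1.5 : 0.1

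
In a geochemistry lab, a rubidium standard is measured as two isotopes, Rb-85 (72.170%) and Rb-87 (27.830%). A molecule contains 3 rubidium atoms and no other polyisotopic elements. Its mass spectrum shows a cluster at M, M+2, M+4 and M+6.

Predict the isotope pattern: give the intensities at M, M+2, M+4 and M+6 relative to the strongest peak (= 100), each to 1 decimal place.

86.4 : 100.0 : 38.6 : 5.0

Each Rb atom is independently Rb-85 (p = 0.72170) or Rb-87 (q = 0.27830); the cluster is the binomial expansion (p + q)^3.
P(M) = 0.72170^3 = 0.375898
P(M+2) = 3 × 0.72170^2 × 0.27830^1 = 0.434858
P(M+4) = 3 × 0.72170^1 × 0.27830^2 = 0.167689
P(M+6) = 0.27830^3 = 0.021555
The M+2 peak is largest (0.434858); scaling to 100 gives 86.4 : 100.0 : 38.6 : 5.0.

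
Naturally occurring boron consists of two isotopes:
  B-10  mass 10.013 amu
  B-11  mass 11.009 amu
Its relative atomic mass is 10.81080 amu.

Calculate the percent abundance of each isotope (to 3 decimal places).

Let x be the fractional abundance of B-10; then B-11 has abundance 1 − x.
10.013·x + 11.009·(1 − x) = 10.81080
(10.013 − 11.009)·x = 10.81080 − 11.009
x = -0.19820 / -0.996 = 0.19900 → 19.900% B-10, 80.100% B-11.

B-10: 19.900%, B-11: 80.100%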